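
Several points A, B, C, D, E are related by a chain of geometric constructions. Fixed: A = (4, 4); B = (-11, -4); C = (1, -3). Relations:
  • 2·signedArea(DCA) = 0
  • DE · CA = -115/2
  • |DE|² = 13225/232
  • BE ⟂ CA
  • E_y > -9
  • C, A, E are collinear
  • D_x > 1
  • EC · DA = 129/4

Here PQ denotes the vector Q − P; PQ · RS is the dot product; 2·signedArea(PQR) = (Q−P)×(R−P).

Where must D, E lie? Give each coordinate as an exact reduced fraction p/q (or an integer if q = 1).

D = (7/4, -5/4)
E = (-71/58, -475/58)

1. E_x = -71/58  [C, A, E are collinear ∩ BE ⟂ CA]
2. E_y = -475/58  [C, A, E are collinear ∩ BE ⟂ CA]
   → E = (-71/58, -475/58)
3. D_x = 7/4  [2·signedArea(DCA) = 0 ∩ DE · CA = -115/2]
4. D_y = -5/4  [2·signedArea(DCA) = 0 ∩ DE · CA = -115/2]
   → D = (7/4, -5/4)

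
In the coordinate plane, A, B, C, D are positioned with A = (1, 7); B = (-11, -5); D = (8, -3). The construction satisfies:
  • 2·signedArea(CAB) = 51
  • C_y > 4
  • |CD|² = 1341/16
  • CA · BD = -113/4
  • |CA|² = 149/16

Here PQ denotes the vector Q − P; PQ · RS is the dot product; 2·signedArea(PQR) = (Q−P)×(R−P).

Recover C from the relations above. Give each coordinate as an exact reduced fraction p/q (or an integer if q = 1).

C = (11/4, 9/2)

1. C_x = 11/4  [CA · BD = -113/4 ∩ 2·signedArea(CAB) = 51]
2. C_y = 9/2  [CA · BD = -113/4 ∩ 2·signedArea(CAB) = 51]
   → C = (11/4, 9/2)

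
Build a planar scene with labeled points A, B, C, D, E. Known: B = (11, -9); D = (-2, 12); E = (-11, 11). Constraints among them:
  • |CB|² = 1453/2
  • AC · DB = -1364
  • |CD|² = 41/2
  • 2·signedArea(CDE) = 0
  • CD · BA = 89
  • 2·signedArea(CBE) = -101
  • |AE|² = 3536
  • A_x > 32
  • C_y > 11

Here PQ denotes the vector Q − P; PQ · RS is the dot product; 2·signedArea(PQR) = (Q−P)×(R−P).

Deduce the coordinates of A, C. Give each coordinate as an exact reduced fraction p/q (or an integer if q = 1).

1. C_x = -13/2  [2·signedArea(CDE) = 0 ∩ 2·signedArea(CBE) = -101]
2. C_y = 23/2  [2·signedArea(CDE) = 0 ∩ 2·signedArea(CBE) = -101]
   → C = (-13/2, 23/2)
3. A_x = 33  [AC · DB = -1364 ∩ CD · BA = 89]
4. A_y = -29  [AC · DB = -1364 ∩ CD · BA = 89]
   → A = (33, -29)

A = (33, -29)
C = (-13/2, 23/2)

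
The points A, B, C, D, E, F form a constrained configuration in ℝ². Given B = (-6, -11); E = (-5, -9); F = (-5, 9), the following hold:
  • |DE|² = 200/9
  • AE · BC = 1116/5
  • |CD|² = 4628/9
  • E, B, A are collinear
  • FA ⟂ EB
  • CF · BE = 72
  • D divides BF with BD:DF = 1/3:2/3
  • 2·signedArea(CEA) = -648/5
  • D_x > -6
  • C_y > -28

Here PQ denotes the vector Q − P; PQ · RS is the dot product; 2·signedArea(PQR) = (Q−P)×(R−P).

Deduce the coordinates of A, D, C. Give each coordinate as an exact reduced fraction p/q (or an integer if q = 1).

1. A_x = 11/5  [E, B, A are collinear ∩ FA ⟂ EB]
2. A_y = 27/5  [E, B, A are collinear ∩ FA ⟂ EB]
   → A = (11/5, 27/5)
3. D_x = -17/3  [D divides BF with BD:DF = 1/3:2/3]
4. D_y = -13/3  [D divides BF with BD:DF = 1/3:2/3]
   → D = (-17/3, -13/3)
5. C_x = -5  [2·signedArea(CEA) = -648/5 ∩ CF · BE = 72]
6. C_y = -27  [2·signedArea(CEA) = -648/5 ∩ CF · BE = 72]
   → C = (-5, -27)

A = (11/5, 27/5)
C = (-5, -27)
D = (-17/3, -13/3)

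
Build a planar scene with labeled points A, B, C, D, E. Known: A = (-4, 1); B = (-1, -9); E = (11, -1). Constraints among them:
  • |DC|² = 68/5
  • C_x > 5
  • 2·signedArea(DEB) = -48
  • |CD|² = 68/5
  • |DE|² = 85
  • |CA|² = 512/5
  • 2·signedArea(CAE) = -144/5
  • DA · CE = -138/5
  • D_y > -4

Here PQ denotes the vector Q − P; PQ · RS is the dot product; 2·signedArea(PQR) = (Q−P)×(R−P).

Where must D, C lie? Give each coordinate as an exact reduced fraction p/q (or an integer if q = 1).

C = (28/5, -11/5)
D = (2, -3)

1. C_x = 28/5  [line 2·x + 15·y + 109/5 = 0 ∩ |CA|² = 512/5]
2. C_y = -11/5  [line 2·x + 15·y + 109/5 = 0 ∩ |CA|² = 512/5]
   → C = (28/5, -11/5)
3. D_x = 2  [2·signedArea(DEB) = -48 ∩ DA · CE = -138/5]
4. D_y = -3  [2·signedArea(DEB) = -48 ∩ DA · CE = -138/5]
   → D = (2, -3)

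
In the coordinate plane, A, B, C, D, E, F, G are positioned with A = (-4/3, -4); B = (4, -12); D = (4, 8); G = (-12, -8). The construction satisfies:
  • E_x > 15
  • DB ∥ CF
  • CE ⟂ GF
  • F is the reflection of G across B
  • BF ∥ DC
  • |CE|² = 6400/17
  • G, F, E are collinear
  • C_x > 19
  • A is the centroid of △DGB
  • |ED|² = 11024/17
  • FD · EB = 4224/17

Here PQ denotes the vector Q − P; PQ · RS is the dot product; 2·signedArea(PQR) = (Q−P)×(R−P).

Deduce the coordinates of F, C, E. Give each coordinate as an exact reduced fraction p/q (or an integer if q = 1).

1. F_x = 20  [F is the reflection of G across B]
2. F_y = -16  [F is the reflection of G across B]
   → F = (20, -16)
3. C_x = 20  [DB ∥ CF ∩ BF ∥ DC]
4. C_y = 4  [DB ∥ CF ∩ BF ∥ DC]
   → C = (20, 4)
5. E_x = 260/17  [G, F, E are collinear ∩ CE ⟂ GF]
6. E_y = -252/17  [G, F, E are collinear ∩ CE ⟂ GF]
   → E = (260/17, -252/17)

C = (20, 4)
E = (260/17, -252/17)
F = (20, -16)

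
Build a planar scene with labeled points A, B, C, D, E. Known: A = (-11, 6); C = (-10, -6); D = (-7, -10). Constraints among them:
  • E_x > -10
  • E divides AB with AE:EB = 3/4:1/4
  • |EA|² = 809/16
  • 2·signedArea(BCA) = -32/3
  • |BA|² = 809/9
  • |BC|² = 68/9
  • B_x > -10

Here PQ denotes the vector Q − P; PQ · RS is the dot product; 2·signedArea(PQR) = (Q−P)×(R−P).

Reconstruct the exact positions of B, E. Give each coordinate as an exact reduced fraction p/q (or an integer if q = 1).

B = (-28/3, -10/3)
E = (-39/4, -1)

1. B_x = -28/3  [line -12·x + -1·y + -346/3 = 0 ∩ |BA|² = 809/9]
2. B_y = -10/3  [line -12·x + -1·y + -346/3 = 0 ∩ |BA|² = 809/9]
   → B = (-28/3, -10/3)
3. E_x = -39/4  [E divides AB with AE:EB = 3/4:1/4]
4. E_y = -1  [E divides AB with AE:EB = 3/4:1/4]
   → E = (-39/4, -1)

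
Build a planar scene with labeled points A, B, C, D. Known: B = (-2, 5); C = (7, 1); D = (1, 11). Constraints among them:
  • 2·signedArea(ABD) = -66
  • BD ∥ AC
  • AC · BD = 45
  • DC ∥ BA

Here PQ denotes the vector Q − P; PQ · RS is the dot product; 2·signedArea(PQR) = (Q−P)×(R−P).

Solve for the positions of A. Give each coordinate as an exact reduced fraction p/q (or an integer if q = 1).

A = (4, -5)

1. A_x = 4  [BD ∥ AC ∩ DC ∥ BA]
2. A_y = -5  [BD ∥ AC ∩ DC ∥ BA]
   → A = (4, -5)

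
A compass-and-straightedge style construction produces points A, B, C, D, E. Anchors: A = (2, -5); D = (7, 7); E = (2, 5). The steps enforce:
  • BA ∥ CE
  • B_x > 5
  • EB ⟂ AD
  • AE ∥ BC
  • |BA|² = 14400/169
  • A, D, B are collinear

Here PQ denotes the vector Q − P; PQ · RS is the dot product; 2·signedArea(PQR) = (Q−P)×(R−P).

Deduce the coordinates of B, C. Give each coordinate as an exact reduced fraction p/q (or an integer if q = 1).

B = (938/169, 595/169)
C = (938/169, 2285/169)

1. B_x = 938/169  [A, D, B are collinear ∩ EB ⟂ AD]
2. B_y = 595/169  [A, D, B are collinear ∩ EB ⟂ AD]
   → B = (938/169, 595/169)
3. C_x = 938/169  [BA ∥ CE ∩ AE ∥ BC]
4. C_y = 2285/169  [BA ∥ CE ∩ AE ∥ BC]
   → C = (938/169, 2285/169)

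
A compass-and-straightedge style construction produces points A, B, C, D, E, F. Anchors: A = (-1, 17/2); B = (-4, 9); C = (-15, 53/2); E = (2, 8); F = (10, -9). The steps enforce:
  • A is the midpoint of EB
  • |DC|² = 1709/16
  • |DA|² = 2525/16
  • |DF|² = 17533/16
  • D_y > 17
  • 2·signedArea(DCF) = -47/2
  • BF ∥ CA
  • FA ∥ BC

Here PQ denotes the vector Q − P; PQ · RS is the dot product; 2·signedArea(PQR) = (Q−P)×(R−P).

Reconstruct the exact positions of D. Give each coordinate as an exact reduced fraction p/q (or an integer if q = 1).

1. D_x = -19/2  [line 71/2·x + 25·y + -213/2 = 0 ∩ |DA|² = 2525/16]
2. D_y = 71/4  [line 71/2·x + 25·y + -213/2 = 0 ∩ |DA|² = 2525/16]
   → D = (-19/2, 71/4)

D = (-19/2, 71/4)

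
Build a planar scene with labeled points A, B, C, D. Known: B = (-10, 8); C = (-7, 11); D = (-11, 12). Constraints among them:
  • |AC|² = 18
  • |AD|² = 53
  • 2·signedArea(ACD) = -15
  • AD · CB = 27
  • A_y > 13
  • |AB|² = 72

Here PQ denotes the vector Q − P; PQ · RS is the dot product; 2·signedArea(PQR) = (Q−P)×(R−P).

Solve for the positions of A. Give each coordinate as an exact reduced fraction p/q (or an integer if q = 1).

A = (-4, 14)

1. A_x = -4  [2·signedArea(ACD) = -15 ∩ AD · CB = 27]
2. A_y = 14  [2·signedArea(ACD) = -15 ∩ AD · CB = 27]
   → A = (-4, 14)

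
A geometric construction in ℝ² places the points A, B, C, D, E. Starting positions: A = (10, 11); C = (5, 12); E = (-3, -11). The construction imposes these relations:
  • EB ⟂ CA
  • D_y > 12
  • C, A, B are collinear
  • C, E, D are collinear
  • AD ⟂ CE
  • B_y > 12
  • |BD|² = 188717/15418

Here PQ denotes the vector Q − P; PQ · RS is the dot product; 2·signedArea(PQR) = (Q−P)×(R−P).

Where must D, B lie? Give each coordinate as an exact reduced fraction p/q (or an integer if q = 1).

1. D_x = 3101/593  [C, E, D are collinear ∩ AD ⟂ CE]
2. D_y = 7507/593  [C, E, D are collinear ∩ AD ⟂ CE]
   → D = (3101/593, 7507/593)
3. B_x = 45/26  [C, A, B are collinear ∩ EB ⟂ CA]
4. B_y = 329/26  [C, A, B are collinear ∩ EB ⟂ CA]
   → B = (45/26, 329/26)

B = (45/26, 329/26)
D = (3101/593, 7507/593)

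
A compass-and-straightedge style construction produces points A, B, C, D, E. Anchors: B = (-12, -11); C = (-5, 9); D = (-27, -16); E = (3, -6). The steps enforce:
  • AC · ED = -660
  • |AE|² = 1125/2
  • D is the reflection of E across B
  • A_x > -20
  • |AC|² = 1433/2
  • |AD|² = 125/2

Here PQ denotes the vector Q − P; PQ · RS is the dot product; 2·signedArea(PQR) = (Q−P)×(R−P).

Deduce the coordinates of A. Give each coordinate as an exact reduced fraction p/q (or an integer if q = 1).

A = (-39/2, -27/2)

1. A_x = -39/2  [line 30·x + 10·y + 720 = 0 ∩ |AD|² = 125/2]
2. A_y = -27/2  [line 30·x + 10·y + 720 = 0 ∩ |AD|² = 125/2]
   → A = (-39/2, -27/2)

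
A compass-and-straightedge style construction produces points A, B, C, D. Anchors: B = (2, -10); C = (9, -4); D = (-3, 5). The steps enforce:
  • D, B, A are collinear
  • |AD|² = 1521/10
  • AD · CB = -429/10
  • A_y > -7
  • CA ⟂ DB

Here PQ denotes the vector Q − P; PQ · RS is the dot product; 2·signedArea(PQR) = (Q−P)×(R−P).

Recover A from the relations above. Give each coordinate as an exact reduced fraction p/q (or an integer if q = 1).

1. A_x = 9/10  [D, B, A are collinear ∩ CA ⟂ DB]
2. A_y = -67/10  [D, B, A are collinear ∩ CA ⟂ DB]
   → A = (9/10, -67/10)

A = (9/10, -67/10)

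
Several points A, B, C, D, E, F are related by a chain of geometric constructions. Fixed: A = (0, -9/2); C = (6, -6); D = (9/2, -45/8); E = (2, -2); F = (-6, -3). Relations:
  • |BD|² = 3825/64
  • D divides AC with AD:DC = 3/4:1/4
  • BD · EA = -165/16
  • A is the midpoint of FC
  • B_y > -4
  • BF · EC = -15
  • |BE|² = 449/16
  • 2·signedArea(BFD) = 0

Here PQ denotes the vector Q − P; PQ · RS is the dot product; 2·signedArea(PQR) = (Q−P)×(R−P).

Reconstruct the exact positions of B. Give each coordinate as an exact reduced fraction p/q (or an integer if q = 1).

1. B_x = -3  [2·signedArea(BFD) = 0 ∩ BD · EA = -165/16]
2. B_y = -15/4  [2·signedArea(BFD) = 0 ∩ BD · EA = -165/16]
   → B = (-3, -15/4)

B = (-3, -15/4)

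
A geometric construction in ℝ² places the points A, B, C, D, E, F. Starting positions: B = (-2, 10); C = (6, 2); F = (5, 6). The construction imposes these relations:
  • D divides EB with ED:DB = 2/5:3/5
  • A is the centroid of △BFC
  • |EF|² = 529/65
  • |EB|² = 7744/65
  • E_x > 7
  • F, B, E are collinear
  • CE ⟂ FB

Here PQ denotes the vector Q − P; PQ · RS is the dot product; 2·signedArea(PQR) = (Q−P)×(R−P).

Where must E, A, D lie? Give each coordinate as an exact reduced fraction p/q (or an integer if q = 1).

A = (3, 6)
D = (1198/325, 2194/325)
E = (486/65, 298/65)

1. E_x = 486/65  [F, B, E are collinear ∩ CE ⟂ FB]
2. E_y = 298/65  [F, B, E are collinear ∩ CE ⟂ FB]
   → E = (486/65, 298/65)
3. A_x = 3  [A is the centroid of △BFC]
4. A_y = 6  [A is the centroid of △BFC]
   → A = (3, 6)
5. D_x = 1198/325  [D divides EB with ED:DB = 2/5:3/5]
6. D_y = 2194/325  [D divides EB with ED:DB = 2/5:3/5]
   → D = (1198/325, 2194/325)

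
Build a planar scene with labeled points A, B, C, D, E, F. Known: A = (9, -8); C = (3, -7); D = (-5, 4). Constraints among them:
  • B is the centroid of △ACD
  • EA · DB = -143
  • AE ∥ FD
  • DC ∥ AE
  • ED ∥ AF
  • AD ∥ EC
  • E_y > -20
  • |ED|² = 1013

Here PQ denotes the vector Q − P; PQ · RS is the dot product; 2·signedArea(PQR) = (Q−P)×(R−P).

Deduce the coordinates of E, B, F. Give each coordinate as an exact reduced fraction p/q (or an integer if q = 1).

1. E_x = 17  [AD ∥ EC ∩ DC ∥ AE]
2. E_y = -19  [AD ∥ EC ∩ DC ∥ AE]
   → E = (17, -19)
3. B_x = 7/3  [B is the centroid of △ACD]
4. B_y = -11/3  [B is the centroid of △ACD]
   → B = (7/3, -11/3)
5. F_x = -13  [AE ∥ FD ∩ ED ∥ AF]
6. F_y = 15  [AE ∥ FD ∩ ED ∥ AF]
   → F = (-13, 15)

B = (7/3, -11/3)
E = (17, -19)
F = (-13, 15)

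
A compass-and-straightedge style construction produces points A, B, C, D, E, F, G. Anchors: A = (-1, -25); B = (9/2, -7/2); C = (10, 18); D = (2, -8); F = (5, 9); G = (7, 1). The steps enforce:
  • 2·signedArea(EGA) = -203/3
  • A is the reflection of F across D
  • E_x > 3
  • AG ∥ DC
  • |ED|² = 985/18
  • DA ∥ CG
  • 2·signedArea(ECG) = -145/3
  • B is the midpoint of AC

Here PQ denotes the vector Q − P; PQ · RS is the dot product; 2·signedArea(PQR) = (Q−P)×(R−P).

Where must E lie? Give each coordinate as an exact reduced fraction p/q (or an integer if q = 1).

1. E_x = 23/6  [2·signedArea(EGA) = -203/3 ∩ 2·signedArea(ECG) = -145/3]
2. E_y = -5/6  [2·signedArea(EGA) = -203/3 ∩ 2·signedArea(ECG) = -145/3]
   → E = (23/6, -5/6)

E = (23/6, -5/6)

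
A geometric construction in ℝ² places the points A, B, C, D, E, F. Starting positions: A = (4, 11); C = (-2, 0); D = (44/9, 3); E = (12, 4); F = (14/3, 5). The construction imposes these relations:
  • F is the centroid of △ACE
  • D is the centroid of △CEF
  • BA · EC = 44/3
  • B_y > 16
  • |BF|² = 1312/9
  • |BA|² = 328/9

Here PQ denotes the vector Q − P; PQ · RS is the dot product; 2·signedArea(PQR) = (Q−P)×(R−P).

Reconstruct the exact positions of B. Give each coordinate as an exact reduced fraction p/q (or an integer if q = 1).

B = (10/3, 17)

1. B_x = 10/3  [line 14·x + 4·y + -344/3 = 0 ∩ |BF|² = 1312/9]
2. B_y = 17  [line 14·x + 4·y + -344/3 = 0 ∩ |BF|² = 1312/9]
   → B = (10/3, 17)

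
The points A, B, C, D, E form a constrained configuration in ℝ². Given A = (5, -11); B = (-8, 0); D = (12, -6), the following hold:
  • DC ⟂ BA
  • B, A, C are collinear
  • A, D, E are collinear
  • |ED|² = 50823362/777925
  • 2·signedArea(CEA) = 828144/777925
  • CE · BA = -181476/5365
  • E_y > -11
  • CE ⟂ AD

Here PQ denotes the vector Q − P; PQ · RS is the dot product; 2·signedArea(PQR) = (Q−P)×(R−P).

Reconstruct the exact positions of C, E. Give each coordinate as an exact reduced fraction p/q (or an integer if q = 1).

1. C_x = 959/145  [B, A, C are collinear ∩ DC ⟂ BA]
2. C_y = -1793/145  [B, A, C are collinear ∩ DC ⟂ BA]
   → C = (959/145, -1793/145)
3. E_x = 29093/5365  [A, D, E are collinear ∩ CE ⟂ AD]
4. E_y = -11479/1073  [A, D, E are collinear ∩ CE ⟂ AD]
   → E = (29093/5365, -11479/1073)

C = (959/145, -1793/145)
E = (29093/5365, -11479/1073)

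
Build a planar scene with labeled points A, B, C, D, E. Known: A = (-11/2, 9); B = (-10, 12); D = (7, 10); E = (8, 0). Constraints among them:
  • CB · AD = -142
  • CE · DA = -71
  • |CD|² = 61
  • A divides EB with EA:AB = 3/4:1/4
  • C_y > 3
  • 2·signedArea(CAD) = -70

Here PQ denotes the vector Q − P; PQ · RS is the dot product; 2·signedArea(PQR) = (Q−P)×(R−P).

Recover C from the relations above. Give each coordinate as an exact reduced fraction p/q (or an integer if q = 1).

C = (2, 4)

1. C_x = 2  [2·signedArea(CAD) = -70 ∩ CE · DA = -71]
2. C_y = 4  [2·signedArea(CAD) = -70 ∩ CE · DA = -71]
   → C = (2, 4)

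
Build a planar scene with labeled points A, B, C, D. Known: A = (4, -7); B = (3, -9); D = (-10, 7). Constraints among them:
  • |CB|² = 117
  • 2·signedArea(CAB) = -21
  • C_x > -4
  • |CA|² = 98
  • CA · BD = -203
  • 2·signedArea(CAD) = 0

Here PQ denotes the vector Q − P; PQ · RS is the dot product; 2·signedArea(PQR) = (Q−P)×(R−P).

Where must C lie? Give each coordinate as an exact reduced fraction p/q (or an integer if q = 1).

C = (-3, 0)

1. C_x = -3  [2·signedArea(CAD) = 0 ∩ 2·signedArea(CAB) = -21]
2. C_y = 0  [2·signedArea(CAD) = 0 ∩ 2·signedArea(CAB) = -21]
   → C = (-3, 0)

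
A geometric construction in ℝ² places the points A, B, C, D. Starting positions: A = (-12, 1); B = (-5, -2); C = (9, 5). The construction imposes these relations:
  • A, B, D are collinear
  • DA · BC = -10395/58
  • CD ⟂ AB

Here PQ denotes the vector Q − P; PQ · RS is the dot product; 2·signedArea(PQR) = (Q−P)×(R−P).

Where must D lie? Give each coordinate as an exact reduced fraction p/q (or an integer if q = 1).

D = (249/58, -347/58)

1. D_x = 249/58  [A, B, D are collinear ∩ CD ⟂ AB]
2. D_y = -347/58  [A, B, D are collinear ∩ CD ⟂ AB]
   → D = (249/58, -347/58)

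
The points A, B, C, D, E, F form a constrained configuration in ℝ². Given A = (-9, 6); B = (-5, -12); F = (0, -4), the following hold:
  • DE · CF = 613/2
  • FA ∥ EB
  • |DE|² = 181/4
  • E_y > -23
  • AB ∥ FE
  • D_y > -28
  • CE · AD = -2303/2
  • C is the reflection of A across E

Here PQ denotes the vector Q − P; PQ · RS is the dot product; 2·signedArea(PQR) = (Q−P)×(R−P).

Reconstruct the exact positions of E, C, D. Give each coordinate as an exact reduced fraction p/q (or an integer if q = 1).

1. E_x = 4  [FA ∥ EB ∩ AB ∥ FE]
2. E_y = -22  [FA ∥ EB ∩ AB ∥ FE]
   → E = (4, -22)
3. C_x = 17  [C is the reflection of A across E]
4. C_y = -50  [C is the reflection of A across E]
   → C = (17, -50)
5. D_x = 17/2  [DE · CF = 613/2 ∩ CE · AD = -2303/2]
6. D_y = -27  [DE · CF = 613/2 ∩ CE · AD = -2303/2]
   → D = (17/2, -27)

C = (17, -50)
D = (17/2, -27)
E = (4, -22)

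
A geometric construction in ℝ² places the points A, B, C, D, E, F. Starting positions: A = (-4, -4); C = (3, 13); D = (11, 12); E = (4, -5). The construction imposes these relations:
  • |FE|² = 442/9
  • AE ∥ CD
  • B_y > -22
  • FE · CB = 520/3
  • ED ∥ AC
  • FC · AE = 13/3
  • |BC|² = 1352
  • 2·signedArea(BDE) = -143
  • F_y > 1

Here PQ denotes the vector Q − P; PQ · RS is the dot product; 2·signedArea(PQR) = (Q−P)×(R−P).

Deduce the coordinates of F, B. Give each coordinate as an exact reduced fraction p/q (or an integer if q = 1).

1. F_x = 1  [line -8·x + 1·y + 20/3 = 0 ∩ |FE|² = 442/9]
2. F_y = 4/3  [line -8·x + 1·y + 20/3 = 0 ∩ |FE|² = 442/9]
   → F = (1, 4/3)
3. B_x = -11  [FE · CB = 520/3 ∩ 2·signedArea(BDE) = -143]
4. B_y = -21  [FE · CB = 520/3 ∩ 2·signedArea(BDE) = -143]
   → B = (-11, -21)

B = (-11, -21)
F = (1, 4/3)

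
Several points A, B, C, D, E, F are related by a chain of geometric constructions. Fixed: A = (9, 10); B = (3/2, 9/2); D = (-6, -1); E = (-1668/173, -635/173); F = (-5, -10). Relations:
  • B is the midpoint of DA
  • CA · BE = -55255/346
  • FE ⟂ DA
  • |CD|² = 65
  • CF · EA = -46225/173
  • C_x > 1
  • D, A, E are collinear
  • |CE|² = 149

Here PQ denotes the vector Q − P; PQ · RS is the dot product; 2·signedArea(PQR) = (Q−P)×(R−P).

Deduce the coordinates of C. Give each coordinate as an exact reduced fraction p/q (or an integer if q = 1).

1. C_x = 2  [line 3855/346·x + 2827/346·y + -3855/173 = 0 ∩ |CD|² = 65]
2. C_y = 0  [line 3855/346·x + 2827/346·y + -3855/173 = 0 ∩ |CD|² = 65]
   → C = (2, 0)

C = (2, 0)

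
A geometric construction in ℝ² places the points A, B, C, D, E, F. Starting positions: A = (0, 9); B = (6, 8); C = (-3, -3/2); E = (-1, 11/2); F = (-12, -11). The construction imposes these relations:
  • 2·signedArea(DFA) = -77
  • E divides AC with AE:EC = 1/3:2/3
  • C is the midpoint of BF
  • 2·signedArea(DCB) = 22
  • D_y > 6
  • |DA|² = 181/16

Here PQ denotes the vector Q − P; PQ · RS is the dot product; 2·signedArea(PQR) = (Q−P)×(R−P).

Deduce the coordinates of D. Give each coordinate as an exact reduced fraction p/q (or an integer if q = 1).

1. D_x = 5/2  [2·signedArea(DCB) = 22 ∩ 2·signedArea(DFA) = -77]
2. D_y = 27/4  [2·signedArea(DCB) = 22 ∩ 2·signedArea(DFA) = -77]
   → D = (5/2, 27/4)

D = (5/2, 27/4)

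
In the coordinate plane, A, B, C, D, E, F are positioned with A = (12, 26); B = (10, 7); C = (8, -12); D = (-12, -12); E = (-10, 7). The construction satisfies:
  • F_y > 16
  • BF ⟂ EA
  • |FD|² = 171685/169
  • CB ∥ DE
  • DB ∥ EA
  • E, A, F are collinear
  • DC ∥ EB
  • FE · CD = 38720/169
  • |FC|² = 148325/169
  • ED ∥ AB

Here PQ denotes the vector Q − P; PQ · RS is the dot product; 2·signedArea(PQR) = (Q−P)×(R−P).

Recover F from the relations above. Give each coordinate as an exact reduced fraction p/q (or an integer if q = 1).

1. F_x = 246/169  [E, A, F are collinear ∩ BF ⟂ EA]
2. F_y = 2855/169  [E, A, F are collinear ∩ BF ⟂ EA]
   → F = (246/169, 2855/169)

F = (246/169, 2855/169)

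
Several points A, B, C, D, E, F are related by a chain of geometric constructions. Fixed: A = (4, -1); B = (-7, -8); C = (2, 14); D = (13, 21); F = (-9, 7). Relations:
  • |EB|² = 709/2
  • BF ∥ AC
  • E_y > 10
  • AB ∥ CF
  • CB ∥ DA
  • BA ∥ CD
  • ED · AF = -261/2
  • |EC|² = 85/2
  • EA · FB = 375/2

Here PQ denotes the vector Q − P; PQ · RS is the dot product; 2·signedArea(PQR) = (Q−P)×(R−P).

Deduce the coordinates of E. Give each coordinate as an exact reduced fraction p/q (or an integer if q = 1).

E = (-7/2, 21/2)

1. E_x = -7/2  [EA · FB = 375/2 ∩ ED · AF = -261/2]
2. E_y = 21/2  [EA · FB = 375/2 ∩ ED · AF = -261/2]
   → E = (-7/2, 21/2)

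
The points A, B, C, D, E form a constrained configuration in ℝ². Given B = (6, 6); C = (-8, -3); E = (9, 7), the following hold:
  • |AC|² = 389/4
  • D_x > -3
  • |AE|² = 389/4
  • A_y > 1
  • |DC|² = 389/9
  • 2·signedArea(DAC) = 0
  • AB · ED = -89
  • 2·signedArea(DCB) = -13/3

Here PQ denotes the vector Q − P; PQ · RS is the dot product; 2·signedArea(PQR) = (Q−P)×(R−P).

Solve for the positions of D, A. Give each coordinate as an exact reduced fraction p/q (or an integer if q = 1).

1. D_x = -7/3  [line -9·x + 14·y + -77/3 = 0 ∩ |DC|² = 389/9]
2. D_y = 1/3  [line -9·x + 14·y + -77/3 = 0 ∩ |DC|² = 389/9]
   → D = (-7/3, 1/3)
3. A_x = 1/2  [2·signedArea(DAC) = 0 ∩ AB · ED = -89]
4. A_y = 2  [2·signedArea(DAC) = 0 ∩ AB · ED = -89]
   → A = (1/2, 2)

A = (1/2, 2)
D = (-7/3, 1/3)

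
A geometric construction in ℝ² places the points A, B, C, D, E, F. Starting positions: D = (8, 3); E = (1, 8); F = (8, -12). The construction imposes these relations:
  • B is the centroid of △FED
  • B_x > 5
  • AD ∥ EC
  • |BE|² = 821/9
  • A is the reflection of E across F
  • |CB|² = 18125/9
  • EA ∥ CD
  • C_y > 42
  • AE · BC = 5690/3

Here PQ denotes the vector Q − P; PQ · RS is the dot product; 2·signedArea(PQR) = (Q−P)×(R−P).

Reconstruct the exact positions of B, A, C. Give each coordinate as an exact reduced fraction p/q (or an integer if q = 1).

1. B_x = 17/3  [B is the centroid of △FED]
2. B_y = -1/3  [B is the centroid of △FED]
   → B = (17/3, -1/3)
3. A_x = 15  [A is the reflection of E across F]
4. A_y = -32  [A is the reflection of E across F]
   → A = (15, -32)
5. C_x = -6  [EA ∥ CD ∩ AD ∥ EC]
6. C_y = 43  [EA ∥ CD ∩ AD ∥ EC]
   → C = (-6, 43)

A = (15, -32)
B = (17/3, -1/3)
C = (-6, 43)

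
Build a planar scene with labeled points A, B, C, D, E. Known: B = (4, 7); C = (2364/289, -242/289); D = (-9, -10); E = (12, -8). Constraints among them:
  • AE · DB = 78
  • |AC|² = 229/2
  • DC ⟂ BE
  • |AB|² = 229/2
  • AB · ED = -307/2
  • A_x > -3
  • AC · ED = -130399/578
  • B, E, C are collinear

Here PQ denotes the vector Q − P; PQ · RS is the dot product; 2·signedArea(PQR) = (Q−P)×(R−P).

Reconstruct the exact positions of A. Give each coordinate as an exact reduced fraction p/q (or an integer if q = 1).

A = (-5/2, -3/2)

1. A_x = -5/2  [AC · ED = -130399/578 ∩ AE · DB = 78]
2. A_y = -3/2  [AC · ED = -130399/578 ∩ AE · DB = 78]
   → A = (-5/2, -3/2)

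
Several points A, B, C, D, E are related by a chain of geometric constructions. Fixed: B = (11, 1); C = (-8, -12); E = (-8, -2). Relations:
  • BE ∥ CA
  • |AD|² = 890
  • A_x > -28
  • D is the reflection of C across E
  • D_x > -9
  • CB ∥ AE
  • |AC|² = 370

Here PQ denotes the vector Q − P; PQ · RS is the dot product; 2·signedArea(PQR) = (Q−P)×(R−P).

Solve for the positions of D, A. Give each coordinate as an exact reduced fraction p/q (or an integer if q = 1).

A = (-27, -15)
D = (-8, 8)

1. D_x = -8  [D is the reflection of C across E]
2. D_y = 8  [D is the reflection of C across E]
   → D = (-8, 8)
3. A_x = -27  [CB ∥ AE ∩ BE ∥ CA]
4. A_y = -15  [CB ∥ AE ∩ BE ∥ CA]
   → A = (-27, -15)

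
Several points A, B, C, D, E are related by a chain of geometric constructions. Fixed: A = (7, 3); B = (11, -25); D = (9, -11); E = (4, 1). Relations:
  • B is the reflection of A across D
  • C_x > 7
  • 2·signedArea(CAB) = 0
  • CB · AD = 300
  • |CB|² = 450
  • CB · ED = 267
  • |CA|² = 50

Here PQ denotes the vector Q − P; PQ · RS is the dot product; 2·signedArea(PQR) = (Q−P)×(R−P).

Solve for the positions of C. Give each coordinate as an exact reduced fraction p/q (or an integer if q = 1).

1. C_x = 8  [2·signedArea(CAB) = 0 ∩ CB · AD = 300]
2. C_y = -4  [2·signedArea(CAB) = 0 ∩ CB · AD = 300]
   → C = (8, -4)

C = (8, -4)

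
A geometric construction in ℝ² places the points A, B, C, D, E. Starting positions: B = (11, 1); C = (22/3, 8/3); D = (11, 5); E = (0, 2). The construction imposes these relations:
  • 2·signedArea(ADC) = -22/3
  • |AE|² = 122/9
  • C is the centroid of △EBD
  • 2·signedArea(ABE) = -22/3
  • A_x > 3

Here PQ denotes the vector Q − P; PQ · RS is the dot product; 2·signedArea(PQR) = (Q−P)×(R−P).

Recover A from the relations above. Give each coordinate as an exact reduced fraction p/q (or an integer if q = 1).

1. A_x = 11/3  [2·signedArea(ABE) = -22/3 ∩ 2·signedArea(ADC) = -22/3]
2. A_y = 7/3  [2·signedArea(ABE) = -22/3 ∩ 2·signedArea(ADC) = -22/3]
   → A = (11/3, 7/3)

A = (11/3, 7/3)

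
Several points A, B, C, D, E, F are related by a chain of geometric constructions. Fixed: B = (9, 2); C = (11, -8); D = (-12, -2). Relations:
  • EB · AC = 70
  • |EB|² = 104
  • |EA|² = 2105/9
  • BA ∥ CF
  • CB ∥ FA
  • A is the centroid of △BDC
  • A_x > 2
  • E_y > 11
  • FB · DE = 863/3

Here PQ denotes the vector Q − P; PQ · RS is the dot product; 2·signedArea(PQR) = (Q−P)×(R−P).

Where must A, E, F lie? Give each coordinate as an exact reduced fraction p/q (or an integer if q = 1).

1. A_x = 8/3  [A is the centroid of △BDC]
2. A_y = -8/3  [A is the centroid of △BDC]
   → A = (8/3, -8/3)
3. E_x = 7  [line -25/3·x + 16/3·y + -17/3 = 0 ∩ |EB|² = 104]
4. E_y = 12  [line -25/3·x + 16/3·y + -17/3 = 0 ∩ |EB|² = 104]
   → E = (7, 12)
5. F_x = 14/3  [CB ∥ FA ∩ BA ∥ CF]
6. F_y = -38/3  [CB ∥ FA ∩ BA ∥ CF]
   → F = (14/3, -38/3)

A = (8/3, -8/3)
E = (7, 12)
F = (14/3, -38/3)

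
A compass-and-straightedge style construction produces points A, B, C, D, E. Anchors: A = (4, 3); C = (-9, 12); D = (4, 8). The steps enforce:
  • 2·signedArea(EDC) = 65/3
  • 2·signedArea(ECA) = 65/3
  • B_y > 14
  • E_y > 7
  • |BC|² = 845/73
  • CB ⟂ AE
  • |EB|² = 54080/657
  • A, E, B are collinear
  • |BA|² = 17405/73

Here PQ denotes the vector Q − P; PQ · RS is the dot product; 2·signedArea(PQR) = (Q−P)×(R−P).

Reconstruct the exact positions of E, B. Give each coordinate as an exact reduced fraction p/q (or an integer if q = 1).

1. E_x = -1/3  [2·signedArea(ECA) = 65/3 ∩ 2·signedArea(EDC) = 65/3]
2. E_y = 23/3  [2·signedArea(ECA) = 65/3 ∩ 2·signedArea(EDC) = 65/3]
   → E = (-1/3, 23/3)
3. B_x = -475/73  [A, E, B are collinear ∩ CB ⟂ AE]
4. B_y = 1045/73  [A, E, B are collinear ∩ CB ⟂ AE]
   → B = (-475/73, 1045/73)

B = (-475/73, 1045/73)
E = (-1/3, 23/3)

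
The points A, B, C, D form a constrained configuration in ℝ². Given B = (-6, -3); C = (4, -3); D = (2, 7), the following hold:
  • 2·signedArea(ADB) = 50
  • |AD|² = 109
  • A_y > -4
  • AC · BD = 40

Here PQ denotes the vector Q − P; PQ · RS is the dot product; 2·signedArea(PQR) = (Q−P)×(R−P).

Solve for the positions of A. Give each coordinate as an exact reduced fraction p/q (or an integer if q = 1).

1. A_x = -1  [2·signedArea(ADB) = 50 ∩ AC · BD = 40]
2. A_y = -3  [2·signedArea(ADB) = 50 ∩ AC · BD = 40]
   → A = (-1, -3)

A = (-1, -3)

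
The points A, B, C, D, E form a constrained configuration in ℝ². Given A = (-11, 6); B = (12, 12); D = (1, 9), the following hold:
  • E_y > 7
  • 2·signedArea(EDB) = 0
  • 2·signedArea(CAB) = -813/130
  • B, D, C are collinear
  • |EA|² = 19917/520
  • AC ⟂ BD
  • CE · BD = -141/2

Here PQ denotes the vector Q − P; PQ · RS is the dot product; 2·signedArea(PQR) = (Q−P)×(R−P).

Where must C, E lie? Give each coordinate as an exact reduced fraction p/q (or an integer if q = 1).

1. C_x = -1421/130  [B, D, C are collinear ∩ AC ⟂ BD]
2. C_y = 747/130  [B, D, C are collinear ∩ AC ⟂ BD]
   → C = (-1421/130, 747/130)
3. E_x = -1291/260  [2·signedArea(EDB) = 0 ∩ CE · BD = -141/2]
4. E_y = 1917/260  [2·signedArea(EDB) = 0 ∩ CE · BD = -141/2]
   → E = (-1291/260, 1917/260)

C = (-1421/130, 747/130)
E = (-1291/260, 1917/260)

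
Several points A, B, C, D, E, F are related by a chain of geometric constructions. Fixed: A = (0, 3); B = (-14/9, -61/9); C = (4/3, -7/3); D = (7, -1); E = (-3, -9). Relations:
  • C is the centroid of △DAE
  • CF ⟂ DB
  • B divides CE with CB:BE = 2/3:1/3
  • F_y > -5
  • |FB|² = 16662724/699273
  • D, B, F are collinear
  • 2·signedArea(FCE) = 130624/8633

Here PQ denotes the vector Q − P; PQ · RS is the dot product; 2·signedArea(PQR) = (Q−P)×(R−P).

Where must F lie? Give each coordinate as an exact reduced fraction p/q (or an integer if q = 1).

1. F_x = 64484/25899  [D, B, F are collinear ∩ CF ⟂ DB]
2. F_y = -104783/25899  [D, B, F are collinear ∩ CF ⟂ DB]
   → F = (64484/25899, -104783/25899)

F = (64484/25899, -104783/25899)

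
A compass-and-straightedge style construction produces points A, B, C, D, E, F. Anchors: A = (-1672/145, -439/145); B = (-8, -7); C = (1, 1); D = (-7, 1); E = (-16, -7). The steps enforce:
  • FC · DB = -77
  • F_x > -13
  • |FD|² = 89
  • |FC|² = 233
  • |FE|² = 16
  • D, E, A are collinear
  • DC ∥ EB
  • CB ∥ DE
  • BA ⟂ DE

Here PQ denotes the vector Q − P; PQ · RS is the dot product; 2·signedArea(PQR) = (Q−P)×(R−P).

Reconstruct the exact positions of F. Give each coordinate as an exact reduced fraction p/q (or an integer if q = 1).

1. F_x = -12  [line 1·x + 8·y + 68 = 0 ∩ |FE|² = 16]
2. F_y = -7  [line 1·x + 8·y + 68 = 0 ∩ |FE|² = 16]
   → F = (-12, -7)

F = (-12, -7)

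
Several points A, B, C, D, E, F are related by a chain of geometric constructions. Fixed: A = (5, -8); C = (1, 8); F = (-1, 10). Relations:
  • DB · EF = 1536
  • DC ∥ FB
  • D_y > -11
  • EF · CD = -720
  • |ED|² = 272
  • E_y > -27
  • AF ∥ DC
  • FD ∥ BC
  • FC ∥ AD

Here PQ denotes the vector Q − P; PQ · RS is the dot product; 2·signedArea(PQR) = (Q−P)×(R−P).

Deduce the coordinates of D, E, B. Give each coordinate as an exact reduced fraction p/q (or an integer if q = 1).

B = (-7, 28)
D = (7, -10)
E = (11, -26)

1. D_x = 7  [AF ∥ DC ∩ FC ∥ AD]
2. D_y = -10  [AF ∥ DC ∩ FC ∥ AD]
   → D = (7, -10)
3. B_x = -7  [FD ∥ BC ∩ DC ∥ FB]
4. B_y = 28  [FD ∥ BC ∩ DC ∥ FB]
   → B = (-7, 28)
5. E_x = 11  [EF · CD = -720 ∩ DB · EF = 1536]
6. E_y = -26  [EF · CD = -720 ∩ DB · EF = 1536]
   → E = (11, -26)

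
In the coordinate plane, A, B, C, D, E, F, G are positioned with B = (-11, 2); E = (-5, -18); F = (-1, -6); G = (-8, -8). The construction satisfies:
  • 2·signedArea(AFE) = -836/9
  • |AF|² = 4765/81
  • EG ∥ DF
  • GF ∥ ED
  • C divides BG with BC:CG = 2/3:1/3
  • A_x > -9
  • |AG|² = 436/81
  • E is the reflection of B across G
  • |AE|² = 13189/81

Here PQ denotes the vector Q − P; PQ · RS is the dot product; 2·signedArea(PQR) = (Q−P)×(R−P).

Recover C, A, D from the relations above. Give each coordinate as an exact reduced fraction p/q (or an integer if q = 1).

A = (-26/3, -52/9)
C = (-9, -14/3)
D = (2, -16)

1. C_x = -9  [C divides BG with BC:CG = 2/3:1/3]
2. C_y = -14/3  [C divides BG with BC:CG = 2/3:1/3]
   → C = (-9, -14/3)
3. A_x = -26/3  [line 12·x + -4·y + 728/9 = 0 ∩ |AG|² = 436/81]
4. A_y = -52/9  [line 12·x + -4·y + 728/9 = 0 ∩ |AG|² = 436/81]
   → A = (-26/3, -52/9)
5. D_x = 2  [EG ∥ DF ∩ GF ∥ ED]
6. D_y = -16  [EG ∥ DF ∩ GF ∥ ED]
   → D = (2, -16)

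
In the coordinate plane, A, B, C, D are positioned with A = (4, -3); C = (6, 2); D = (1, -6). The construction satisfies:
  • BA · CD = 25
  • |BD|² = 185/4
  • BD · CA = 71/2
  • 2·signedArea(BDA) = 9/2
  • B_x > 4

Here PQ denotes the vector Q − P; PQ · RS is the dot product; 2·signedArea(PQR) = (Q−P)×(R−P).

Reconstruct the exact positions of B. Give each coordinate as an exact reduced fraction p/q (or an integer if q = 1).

B = (5, -1/2)

1. B_x = 5  [BA · CD = 25 ∩ BD · CA = 71/2]
2. B_y = -1/2  [BA · CD = 25 ∩ BD · CA = 71/2]
   → B = (5, -1/2)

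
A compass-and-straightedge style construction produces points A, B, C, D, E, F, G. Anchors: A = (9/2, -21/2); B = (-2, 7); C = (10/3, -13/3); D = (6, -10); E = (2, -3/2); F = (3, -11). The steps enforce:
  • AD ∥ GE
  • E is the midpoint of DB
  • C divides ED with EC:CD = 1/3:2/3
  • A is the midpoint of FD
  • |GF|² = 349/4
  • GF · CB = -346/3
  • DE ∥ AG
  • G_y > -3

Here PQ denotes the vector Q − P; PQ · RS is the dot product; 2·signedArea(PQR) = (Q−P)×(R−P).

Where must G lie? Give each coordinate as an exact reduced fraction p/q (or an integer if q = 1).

G = (1/2, -2)

1. G_x = 1/2  [AD ∥ GE ∩ DE ∥ AG]
2. G_y = -2  [AD ∥ GE ∩ DE ∥ AG]
   → G = (1/2, -2)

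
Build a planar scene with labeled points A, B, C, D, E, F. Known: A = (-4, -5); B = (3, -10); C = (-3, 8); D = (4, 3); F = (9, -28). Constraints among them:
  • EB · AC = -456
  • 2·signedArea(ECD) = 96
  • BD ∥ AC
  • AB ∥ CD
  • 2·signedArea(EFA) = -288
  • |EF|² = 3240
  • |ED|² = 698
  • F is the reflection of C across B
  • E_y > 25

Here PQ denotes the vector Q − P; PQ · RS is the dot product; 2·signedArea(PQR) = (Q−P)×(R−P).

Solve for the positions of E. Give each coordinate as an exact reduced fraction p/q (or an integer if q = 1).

1. E_x = -9  [EB · AC = -456 ∩ 2·signedArea(EFA) = -288]
2. E_y = 26  [EB · AC = -456 ∩ 2·signedArea(EFA) = -288]
   → E = (-9, 26)

E = (-9, 26)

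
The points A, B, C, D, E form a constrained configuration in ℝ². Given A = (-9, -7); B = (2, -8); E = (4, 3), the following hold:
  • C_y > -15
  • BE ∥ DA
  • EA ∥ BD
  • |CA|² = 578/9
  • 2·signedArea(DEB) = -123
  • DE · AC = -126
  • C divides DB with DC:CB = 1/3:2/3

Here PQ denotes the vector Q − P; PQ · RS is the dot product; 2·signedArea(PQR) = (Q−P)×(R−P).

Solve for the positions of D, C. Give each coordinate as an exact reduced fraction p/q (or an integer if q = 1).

1. D_x = -11  [BE ∥ DA ∩ EA ∥ BD]
2. D_y = -18  [BE ∥ DA ∩ EA ∥ BD]
   → D = (-11, -18)
3. C_x = -20/3  [C divides DB with DC:CB = 1/3:2/3]
4. C_y = -44/3  [C divides DB with DC:CB = 1/3:2/3]
   → C = (-20/3, -44/3)

C = (-20/3, -44/3)
D = (-11, -18)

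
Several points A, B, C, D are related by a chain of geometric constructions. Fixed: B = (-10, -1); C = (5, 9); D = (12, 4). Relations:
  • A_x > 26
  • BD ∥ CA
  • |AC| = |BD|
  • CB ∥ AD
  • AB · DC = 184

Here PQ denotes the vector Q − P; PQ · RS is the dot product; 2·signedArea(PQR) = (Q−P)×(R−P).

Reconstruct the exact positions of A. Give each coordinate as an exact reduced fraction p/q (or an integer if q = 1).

1. A_x = 27  [CB ∥ AD ∩ BD ∥ CA]
2. A_y = 14  [CB ∥ AD ∩ BD ∥ CA]
   → A = (27, 14)

A = (27, 14)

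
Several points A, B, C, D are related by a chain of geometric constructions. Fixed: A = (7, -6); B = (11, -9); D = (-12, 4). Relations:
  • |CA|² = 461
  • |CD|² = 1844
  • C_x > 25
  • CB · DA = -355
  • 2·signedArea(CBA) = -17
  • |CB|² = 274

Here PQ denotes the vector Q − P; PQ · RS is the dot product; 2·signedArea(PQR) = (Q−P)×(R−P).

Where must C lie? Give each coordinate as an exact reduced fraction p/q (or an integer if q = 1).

C = (26, -16)

1. C_x = 26  [CB · DA = -355 ∩ 2·signedArea(CBA) = -17]
2. C_y = -16  [CB · DA = -355 ∩ 2·signedArea(CBA) = -17]
   → C = (26, -16)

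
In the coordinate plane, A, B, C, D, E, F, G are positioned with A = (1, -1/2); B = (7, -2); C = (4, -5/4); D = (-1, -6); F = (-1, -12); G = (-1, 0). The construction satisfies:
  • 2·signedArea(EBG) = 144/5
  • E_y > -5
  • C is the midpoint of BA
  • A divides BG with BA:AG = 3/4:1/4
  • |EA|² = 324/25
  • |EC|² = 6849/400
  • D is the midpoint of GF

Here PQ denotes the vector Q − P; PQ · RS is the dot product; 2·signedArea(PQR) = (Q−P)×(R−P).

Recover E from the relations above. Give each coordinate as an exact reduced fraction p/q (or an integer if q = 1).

E = (1, -41/10)

1. E_x = 1  [line -2·x + -8·y + -154/5 = 0 ∩ |EC|² = 6849/400]
2. E_y = -41/10  [line -2·x + -8·y + -154/5 = 0 ∩ |EC|² = 6849/400]
   → E = (1, -41/10)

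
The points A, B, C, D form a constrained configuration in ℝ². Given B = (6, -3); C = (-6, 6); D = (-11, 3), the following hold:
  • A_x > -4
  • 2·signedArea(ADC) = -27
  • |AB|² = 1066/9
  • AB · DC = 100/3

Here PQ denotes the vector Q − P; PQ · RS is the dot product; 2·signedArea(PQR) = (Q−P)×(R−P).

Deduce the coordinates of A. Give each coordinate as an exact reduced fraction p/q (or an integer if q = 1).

A = (-11/3, 2)

1. A_x = -11/3  [2·signedArea(ADC) = -27 ∩ AB · DC = 100/3]
2. A_y = 2  [2·signedArea(ADC) = -27 ∩ AB · DC = 100/3]
   → A = (-11/3, 2)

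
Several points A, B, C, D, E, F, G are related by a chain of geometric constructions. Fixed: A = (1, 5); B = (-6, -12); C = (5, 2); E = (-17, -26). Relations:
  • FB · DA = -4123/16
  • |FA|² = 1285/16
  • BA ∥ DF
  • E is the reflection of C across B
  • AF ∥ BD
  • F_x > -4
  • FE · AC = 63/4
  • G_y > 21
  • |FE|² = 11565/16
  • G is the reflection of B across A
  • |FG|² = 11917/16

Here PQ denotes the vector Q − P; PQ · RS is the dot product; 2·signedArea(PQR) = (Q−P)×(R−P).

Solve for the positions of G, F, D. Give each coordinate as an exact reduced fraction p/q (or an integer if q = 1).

D = (-21/2, -79/4)
F = (-7/2, -11/4)
G = (8, 22)

1. G_x = 8  [G is the reflection of B across A]
2. G_y = 22  [G is the reflection of B across A]
   → G = (8, 22)
3. F_x = -7/2  [line -4·x + 3·y + -23/4 = 0 ∩ |FE|² = 11565/16]
4. F_y = -11/4  [line -4·x + 3·y + -23/4 = 0 ∩ |FE|² = 11565/16]
   → F = (-7/2, -11/4)
5. D_x = -21/2  [FB · DA = -4123/16 ∩ BA ∥ DF]
6. D_y = -79/4  [FB · DA = -4123/16 ∩ BA ∥ DF]
   → D = (-21/2, -79/4)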